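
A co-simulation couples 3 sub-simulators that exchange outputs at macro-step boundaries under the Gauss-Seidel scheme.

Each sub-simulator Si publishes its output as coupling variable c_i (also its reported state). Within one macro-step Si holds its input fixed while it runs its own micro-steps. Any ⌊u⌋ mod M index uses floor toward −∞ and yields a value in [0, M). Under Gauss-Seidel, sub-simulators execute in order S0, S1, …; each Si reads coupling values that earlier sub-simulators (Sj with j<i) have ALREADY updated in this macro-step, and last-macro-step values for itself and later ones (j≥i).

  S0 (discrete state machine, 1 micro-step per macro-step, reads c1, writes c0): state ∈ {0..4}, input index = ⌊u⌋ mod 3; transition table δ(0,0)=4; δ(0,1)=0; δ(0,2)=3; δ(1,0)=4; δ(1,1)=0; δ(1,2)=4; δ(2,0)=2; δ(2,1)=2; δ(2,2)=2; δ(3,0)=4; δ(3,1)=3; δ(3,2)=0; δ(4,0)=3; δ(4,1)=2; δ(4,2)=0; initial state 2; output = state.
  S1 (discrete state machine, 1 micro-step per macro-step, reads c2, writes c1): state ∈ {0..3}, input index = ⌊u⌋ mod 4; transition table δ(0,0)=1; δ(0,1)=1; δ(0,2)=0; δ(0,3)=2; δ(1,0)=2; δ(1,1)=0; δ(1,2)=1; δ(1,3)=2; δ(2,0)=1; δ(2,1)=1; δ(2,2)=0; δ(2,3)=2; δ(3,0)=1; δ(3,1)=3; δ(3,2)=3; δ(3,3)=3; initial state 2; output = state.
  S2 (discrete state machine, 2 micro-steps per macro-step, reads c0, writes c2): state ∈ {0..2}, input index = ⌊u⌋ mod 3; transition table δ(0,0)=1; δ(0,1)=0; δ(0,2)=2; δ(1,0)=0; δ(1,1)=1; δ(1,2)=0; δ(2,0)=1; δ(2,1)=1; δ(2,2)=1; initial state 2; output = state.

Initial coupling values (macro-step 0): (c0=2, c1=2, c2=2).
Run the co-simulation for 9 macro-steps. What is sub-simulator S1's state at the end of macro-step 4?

macro 1: S0 reads c1=2 → after 1×micro: 2; S1 reads c2=2 → after 1×micro: 0; S2 reads c0=2 → after 2×micro: 0 ⇒ (c0=2, c1=0, c2=0)
macro 2: S0 reads c1=0 → after 1×micro: 2; S1 reads c2=0 → after 1×micro: 1; S2 reads c0=2 → after 2×micro: 1 ⇒ (c0=2, c1=1, c2=1)
macro 3: S0 reads c1=1 → after 1×micro: 2; S1 reads c2=1 → after 1×micro: 0; S2 reads c0=2 → after 2×micro: 2 ⇒ (c0=2, c1=0, c2=2)
macro 4: S0 reads c1=0 → after 1×micro: 2; S1 reads c2=2 → after 1×micro: 0; S2 reads c0=2 → after 2×micro: 0 ⇒ (c0=2, c1=0, c2=0)
macro 5: S0 reads c1=0 → after 1×micro: 2; S1 reads c2=0 → after 1×micro: 1; S2 reads c0=2 → after 2×micro: 1 ⇒ (c0=2, c1=1, c2=1)
macro 6: S0 reads c1=1 → after 1×micro: 2; S1 reads c2=1 → after 1×micro: 0; S2 reads c0=2 → after 2×micro: 2 ⇒ (c0=2, c1=0, c2=2)
macro 7: S0 reads c1=0 → after 1×micro: 2; S1 reads c2=2 → after 1×micro: 0; S2 reads c0=2 → after 2×micro: 0 ⇒ (c0=2, c1=0, c2=0)
macro 8: S0 reads c1=0 → after 1×micro: 2; S1 reads c2=0 → after 1×micro: 1; S2 reads c0=2 → after 2×micro: 1 ⇒ (c0=2, c1=1, c2=1)
macro 9: S0 reads c1=1 → after 1×micro: 2; S1 reads c2=1 → after 1×micro: 0; S2 reads c0=2 → after 2×micro: 2 ⇒ (c0=2, c1=0, c2=2)

S1 state at macro-step 4 = 0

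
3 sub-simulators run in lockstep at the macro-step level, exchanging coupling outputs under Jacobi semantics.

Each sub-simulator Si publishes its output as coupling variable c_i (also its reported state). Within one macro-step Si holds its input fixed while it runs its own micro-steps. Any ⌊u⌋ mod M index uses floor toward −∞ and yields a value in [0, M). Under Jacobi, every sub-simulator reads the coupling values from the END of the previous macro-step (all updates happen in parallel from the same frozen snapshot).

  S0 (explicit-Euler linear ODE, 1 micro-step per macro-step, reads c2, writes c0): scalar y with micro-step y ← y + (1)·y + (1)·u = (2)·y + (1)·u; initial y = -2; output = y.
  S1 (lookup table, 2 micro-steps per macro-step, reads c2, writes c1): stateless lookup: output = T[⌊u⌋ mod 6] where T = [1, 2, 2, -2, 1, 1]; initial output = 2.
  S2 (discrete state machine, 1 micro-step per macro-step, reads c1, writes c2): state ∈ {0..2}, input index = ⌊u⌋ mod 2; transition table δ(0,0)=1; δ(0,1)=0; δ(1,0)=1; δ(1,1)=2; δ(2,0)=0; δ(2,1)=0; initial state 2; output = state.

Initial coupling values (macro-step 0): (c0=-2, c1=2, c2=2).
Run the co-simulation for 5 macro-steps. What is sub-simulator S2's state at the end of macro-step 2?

macro 1: S0 reads c2=2 → after 1×micro: -2; S1 reads c2=2 → after 2×micro: 2; S2 reads c1=2 → after 1×micro: 0 ⇒ (c0=-2, c1=2, c2=0)
macro 2: S0 reads c2=0 → after 1×micro: -4; S1 reads c2=0 → after 2×micro: 1; S2 reads c1=2 → after 1×micro: 1 ⇒ (c0=-4, c1=1, c2=1)
macro 3: S0 reads c2=1 → after 1×micro: -7; S1 reads c2=1 → after 2×micro: 2; S2 reads c1=1 → after 1×micro: 2 ⇒ (c0=-7, c1=2, c2=2)
macro 4: S0 reads c2=2 → after 1×micro: -12; S1 reads c2=2 → after 2×micro: 2; S2 reads c1=2 → after 1×micro: 0 ⇒ (c0=-12, c1=2, c2=0)
macro 5: S0 reads c2=0 → after 1×micro: -24; S1 reads c2=0 → after 2×micro: 1; S2 reads c1=2 → after 1×micro: 1 ⇒ (c0=-24, c1=1, c2=1)

S2 state at macro-step 2 = 1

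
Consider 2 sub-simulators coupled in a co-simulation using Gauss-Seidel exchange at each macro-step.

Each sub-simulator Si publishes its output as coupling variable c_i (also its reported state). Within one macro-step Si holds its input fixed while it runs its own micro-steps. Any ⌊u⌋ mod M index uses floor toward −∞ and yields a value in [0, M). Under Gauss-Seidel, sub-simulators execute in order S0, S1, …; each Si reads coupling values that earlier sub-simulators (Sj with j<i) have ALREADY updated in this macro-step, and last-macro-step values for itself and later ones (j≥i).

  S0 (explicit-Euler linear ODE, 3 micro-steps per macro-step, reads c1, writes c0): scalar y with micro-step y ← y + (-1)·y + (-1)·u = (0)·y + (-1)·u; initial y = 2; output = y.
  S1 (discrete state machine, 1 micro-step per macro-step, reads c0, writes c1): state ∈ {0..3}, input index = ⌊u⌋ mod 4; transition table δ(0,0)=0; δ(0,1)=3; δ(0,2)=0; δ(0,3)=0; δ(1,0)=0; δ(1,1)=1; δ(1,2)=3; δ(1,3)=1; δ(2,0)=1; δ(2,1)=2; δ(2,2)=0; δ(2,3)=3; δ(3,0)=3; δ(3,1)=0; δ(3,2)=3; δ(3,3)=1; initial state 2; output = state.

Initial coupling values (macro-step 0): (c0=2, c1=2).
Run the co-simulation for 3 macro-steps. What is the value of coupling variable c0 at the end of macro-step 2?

c0 at macro-step 2 = 0

macro 1: S0 reads c1=2 → after 3×micro: -2; S1 reads c0=-2 → after 1×micro: 0 ⇒ (c0=-2, c1=0)
macro 2: S0 reads c1=0 → after 3×micro: 0; S1 reads c0=0 → after 1×micro: 0 ⇒ (c0=0, c1=0)
macro 3: S0 reads c1=0 → after 3×micro: 0; S1 reads c0=0 → after 1×micro: 0 ⇒ (c0=0, c1=0)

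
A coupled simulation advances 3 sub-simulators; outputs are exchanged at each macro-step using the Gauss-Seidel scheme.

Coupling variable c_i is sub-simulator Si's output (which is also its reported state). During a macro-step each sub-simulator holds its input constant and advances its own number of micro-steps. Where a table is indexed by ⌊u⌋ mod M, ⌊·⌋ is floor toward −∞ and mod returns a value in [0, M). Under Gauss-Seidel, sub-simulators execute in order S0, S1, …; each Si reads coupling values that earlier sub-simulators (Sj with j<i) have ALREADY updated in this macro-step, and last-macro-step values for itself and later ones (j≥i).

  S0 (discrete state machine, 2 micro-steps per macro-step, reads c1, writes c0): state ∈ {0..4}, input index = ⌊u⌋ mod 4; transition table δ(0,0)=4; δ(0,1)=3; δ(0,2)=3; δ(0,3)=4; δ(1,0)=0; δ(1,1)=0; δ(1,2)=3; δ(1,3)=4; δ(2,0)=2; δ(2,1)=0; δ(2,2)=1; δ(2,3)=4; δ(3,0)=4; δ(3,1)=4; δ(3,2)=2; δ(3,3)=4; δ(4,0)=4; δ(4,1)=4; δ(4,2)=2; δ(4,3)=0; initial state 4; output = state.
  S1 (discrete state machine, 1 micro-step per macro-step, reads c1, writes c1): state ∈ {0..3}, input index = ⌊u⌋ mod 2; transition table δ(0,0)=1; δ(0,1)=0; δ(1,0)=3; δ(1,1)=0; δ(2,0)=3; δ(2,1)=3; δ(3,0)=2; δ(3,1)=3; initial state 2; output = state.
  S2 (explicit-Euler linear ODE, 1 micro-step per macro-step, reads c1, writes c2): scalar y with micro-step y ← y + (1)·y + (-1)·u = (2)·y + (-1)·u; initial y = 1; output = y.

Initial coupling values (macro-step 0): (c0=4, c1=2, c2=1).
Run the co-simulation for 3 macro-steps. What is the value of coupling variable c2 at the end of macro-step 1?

macro 1: S0 reads c1=2 → after 2×micro: 1; S1 reads c1=2 → after 1×micro: 3; S2 reads c1=3 → after 1×micro: -1 ⇒ (c0=1, c1=3, c2=-1)
macro 2: S0 reads c1=3 → after 2×micro: 0; S1 reads c1=3 → after 1×micro: 3; S2 reads c1=3 → after 1×micro: -5 ⇒ (c0=0, c1=3, c2=-5)
macro 3: S0 reads c1=3 → after 2×micro: 0; S1 reads c1=3 → after 1×micro: 3; S2 reads c1=3 → after 1×micro: -13 ⇒ (c0=0, c1=3, c2=-13)

c2 at macro-step 1 = -1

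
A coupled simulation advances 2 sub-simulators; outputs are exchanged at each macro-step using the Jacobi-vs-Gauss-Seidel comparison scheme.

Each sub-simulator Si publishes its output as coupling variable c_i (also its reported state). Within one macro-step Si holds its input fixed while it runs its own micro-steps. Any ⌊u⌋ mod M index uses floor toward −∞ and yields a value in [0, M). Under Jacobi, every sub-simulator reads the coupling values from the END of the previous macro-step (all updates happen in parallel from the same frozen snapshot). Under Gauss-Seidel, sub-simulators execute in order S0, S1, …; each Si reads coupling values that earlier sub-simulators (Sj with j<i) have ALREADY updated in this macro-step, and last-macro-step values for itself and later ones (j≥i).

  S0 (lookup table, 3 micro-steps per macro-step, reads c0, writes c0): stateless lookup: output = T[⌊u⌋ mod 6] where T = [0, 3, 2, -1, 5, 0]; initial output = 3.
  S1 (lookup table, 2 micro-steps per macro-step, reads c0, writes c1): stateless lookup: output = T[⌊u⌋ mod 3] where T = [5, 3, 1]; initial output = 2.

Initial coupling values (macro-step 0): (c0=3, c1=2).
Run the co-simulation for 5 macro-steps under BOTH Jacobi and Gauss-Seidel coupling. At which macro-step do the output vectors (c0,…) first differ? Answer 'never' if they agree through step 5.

first divergence at macro-step: 1

[Jacobi] macro 1: S0 reads c0=3 → after 3×micro: -1; S1 reads c0=3 → after 2×micro: 5 ⇒ (c0=-1, c1=5)
[Jacobi] macro 2: S0 reads c0=-1 → after 3×micro: 0; S1 reads c0=-1 → after 2×micro: 1 ⇒ (c0=0, c1=1)
[Jacobi] macro 3: S0 reads c0=0 → after 3×micro: 0; S1 reads c0=0 → after 2×micro: 5 ⇒ (c0=0, c1=5)
[Jacobi] macro 4: S0 reads c0=0 → after 3×micro: 0; S1 reads c0=0 → after 2×micro: 5 ⇒ (c0=0, c1=5)
[Jacobi] macro 5: S0 reads c0=0 → after 3×micro: 0; S1 reads c0=0 → after 2×micro: 5 ⇒ (c0=0, c1=5)
[Gauss-Seidel] macro 1: S0 reads c0=3 → after 3×micro: -1; S1 reads c0=-1 → after 2×micro: 1 ⇒ (c0=-1, c1=1)
[Gauss-Seidel] macro 2: S0 reads c0=-1 → after 3×micro: 0; S1 reads c0=0 → after 2×micro: 5 ⇒ (c0=0, c1=5)
[Gauss-Seidel] macro 3: S0 reads c0=0 → after 3×micro: 0; S1 reads c0=0 → after 2×micro: 5 ⇒ (c0=0, c1=5)
[Gauss-Seidel] macro 4: S0 reads c0=0 → after 3×micro: 0; S1 reads c0=0 → after 2×micro: 5 ⇒ (c0=0, c1=5)
[Gauss-Seidel] macro 5: S0 reads c0=0 → after 3×micro: 0; S1 reads c0=0 → after 2×micro: 5 ⇒ (c0=0, c1=5)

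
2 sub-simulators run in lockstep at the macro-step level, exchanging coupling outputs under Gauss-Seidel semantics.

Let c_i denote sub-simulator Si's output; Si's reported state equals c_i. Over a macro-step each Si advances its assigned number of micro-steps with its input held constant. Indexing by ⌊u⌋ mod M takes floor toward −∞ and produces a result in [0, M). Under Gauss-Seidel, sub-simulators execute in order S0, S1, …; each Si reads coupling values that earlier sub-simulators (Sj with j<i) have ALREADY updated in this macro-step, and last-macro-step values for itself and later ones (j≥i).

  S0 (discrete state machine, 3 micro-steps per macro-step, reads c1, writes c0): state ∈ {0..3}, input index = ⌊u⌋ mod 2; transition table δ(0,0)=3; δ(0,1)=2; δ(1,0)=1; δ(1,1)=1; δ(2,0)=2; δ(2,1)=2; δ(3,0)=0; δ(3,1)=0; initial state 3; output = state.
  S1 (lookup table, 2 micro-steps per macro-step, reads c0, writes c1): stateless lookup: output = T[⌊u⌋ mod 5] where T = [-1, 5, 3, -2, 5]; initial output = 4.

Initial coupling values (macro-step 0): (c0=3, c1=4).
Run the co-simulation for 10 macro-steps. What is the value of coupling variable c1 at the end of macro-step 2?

macro 1: S0 reads c1=4 → after 3×micro: 0; S1 reads c0=0 → after 2×micro: -1 ⇒ (c0=0, c1=-1)
macro 2: S0 reads c1=-1 → after 3×micro: 2; S1 reads c0=2 → after 2×micro: 3 ⇒ (c0=2, c1=3)
macro 3: S0 reads c1=3 → after 3×micro: 2; S1 reads c0=2 → after 2×micro: 3 ⇒ (c0=2, c1=3)
macro 4: S0 reads c1=3 → after 3×micro: 2; S1 reads c0=2 → after 2×micro: 3 ⇒ (c0=2, c1=3)
macro 5: S0 reads c1=3 → after 3×micro: 2; S1 reads c0=2 → after 2×micro: 3 ⇒ (c0=2, c1=3)
macro 6: S0 reads c1=3 → after 3×micro: 2; S1 reads c0=2 → after 2×micro: 3 ⇒ (c0=2, c1=3)
macro 7: S0 reads c1=3 → after 3×micro: 2; S1 reads c0=2 → after 2×micro: 3 ⇒ (c0=2, c1=3)
macro 8: S0 reads c1=3 → after 3×micro: 2; S1 reads c0=2 → after 2×micro: 3 ⇒ (c0=2, c1=3)
macro 9: S0 reads c1=3 → after 3×micro: 2; S1 reads c0=2 → after 2×micro: 3 ⇒ (c0=2, c1=3)
macro 10: S0 reads c1=3 → after 3×micro: 2; S1 reads c0=2 → after 2×micro: 3 ⇒ (c0=2, c1=3)

c1 at macro-step 2 = 3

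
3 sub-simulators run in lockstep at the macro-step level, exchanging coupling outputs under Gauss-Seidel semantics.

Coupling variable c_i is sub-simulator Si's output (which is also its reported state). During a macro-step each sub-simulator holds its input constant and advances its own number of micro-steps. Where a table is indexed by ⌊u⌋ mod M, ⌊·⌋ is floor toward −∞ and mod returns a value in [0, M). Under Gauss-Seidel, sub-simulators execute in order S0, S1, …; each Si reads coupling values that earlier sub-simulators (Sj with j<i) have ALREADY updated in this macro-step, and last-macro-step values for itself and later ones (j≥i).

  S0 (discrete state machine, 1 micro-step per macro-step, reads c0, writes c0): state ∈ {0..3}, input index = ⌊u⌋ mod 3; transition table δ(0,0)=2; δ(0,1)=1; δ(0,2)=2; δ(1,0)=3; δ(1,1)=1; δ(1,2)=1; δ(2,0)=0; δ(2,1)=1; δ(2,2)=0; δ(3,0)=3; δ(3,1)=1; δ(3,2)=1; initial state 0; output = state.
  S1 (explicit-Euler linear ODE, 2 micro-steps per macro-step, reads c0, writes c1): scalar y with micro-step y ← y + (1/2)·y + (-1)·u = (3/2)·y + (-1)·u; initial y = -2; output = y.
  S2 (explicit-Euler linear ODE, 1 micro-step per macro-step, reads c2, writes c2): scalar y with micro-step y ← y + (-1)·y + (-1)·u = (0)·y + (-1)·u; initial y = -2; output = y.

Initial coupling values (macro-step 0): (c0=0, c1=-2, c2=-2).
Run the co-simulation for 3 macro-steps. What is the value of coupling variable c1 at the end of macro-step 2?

macro 1: S0 reads c0=0 → after 1×micro: 2; S1 reads c0=2 → after 2×micro: -19/2; S2 reads c2=-2 → after 1×micro: 2 ⇒ (c0=2, c1=-19/2, c2=2)
macro 2: S0 reads c0=2 → after 1×micro: 0; S1 reads c0=0 → after 2×micro: -171/8; S2 reads c2=2 → after 1×micro: -2 ⇒ (c0=0, c1=-171/8, c2=-2)
macro 3: S0 reads c0=0 → after 1×micro: 2; S1 reads c0=2 → after 2×micro: -1699/32; S2 reads c2=-2 → after 1×micro: 2 ⇒ (c0=2, c1=-1699/32, c2=2)

c1 at macro-step 2 = -171/8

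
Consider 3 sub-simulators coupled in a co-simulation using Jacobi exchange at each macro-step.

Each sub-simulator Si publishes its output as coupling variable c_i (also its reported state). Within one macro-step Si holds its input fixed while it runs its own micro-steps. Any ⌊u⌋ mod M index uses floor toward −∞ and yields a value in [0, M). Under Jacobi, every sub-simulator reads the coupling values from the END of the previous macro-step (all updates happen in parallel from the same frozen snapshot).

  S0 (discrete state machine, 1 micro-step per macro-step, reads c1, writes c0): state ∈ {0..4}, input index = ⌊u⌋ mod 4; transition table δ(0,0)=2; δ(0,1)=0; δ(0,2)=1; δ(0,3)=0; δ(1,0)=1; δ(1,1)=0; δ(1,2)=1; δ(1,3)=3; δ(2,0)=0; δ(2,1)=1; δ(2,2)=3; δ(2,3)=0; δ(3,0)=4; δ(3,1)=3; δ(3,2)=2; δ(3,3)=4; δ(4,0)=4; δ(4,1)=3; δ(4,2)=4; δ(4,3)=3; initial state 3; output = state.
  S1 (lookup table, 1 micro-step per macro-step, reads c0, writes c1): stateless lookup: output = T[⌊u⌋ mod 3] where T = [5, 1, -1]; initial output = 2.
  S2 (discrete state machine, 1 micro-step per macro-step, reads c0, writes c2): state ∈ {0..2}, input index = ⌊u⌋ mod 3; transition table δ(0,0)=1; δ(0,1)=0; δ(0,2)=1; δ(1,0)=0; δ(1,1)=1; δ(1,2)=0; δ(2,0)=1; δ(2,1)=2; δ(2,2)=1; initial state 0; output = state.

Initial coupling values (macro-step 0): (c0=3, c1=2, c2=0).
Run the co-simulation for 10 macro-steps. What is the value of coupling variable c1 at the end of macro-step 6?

macro 1: S0 reads c1=2 → after 1×micro: 2; S1 reads c0=3 → after 1×micro: 5; S2 reads c0=3 → after 1×micro: 1 ⇒ (c0=2, c1=5, c2=1)
macro 2: S0 reads c1=5 → after 1×micro: 1; S1 reads c0=2 → after 1×micro: -1; S2 reads c0=2 → after 1×micro: 0 ⇒ (c0=1, c1=-1, c2=0)
macro 3: S0 reads c1=-1 → after 1×micro: 3; S1 reads c0=1 → after 1×micro: 1; S2 reads c0=1 → after 1×micro: 0 ⇒ (c0=3, c1=1, c2=0)
macro 4: S0 reads c1=1 → after 1×micro: 3; S1 reads c0=3 → after 1×micro: 5; S2 reads c0=3 → after 1×micro: 1 ⇒ (c0=3, c1=5, c2=1)
macro 5: S0 reads c1=5 → after 1×micro: 3; S1 reads c0=3 → after 1×micro: 5; S2 reads c0=3 → after 1×micro: 0 ⇒ (c0=3, c1=5, c2=0)
macro 6: S0 reads c1=5 → after 1×micro: 3; S1 reads c0=3 → after 1×micro: 5; S2 reads c0=3 → after 1×micro: 1 ⇒ (c0=3, c1=5, c2=1)
macro 7: S0 reads c1=5 → after 1×micro: 3; S1 reads c0=3 → after 1×micro: 5; S2 reads c0=3 → after 1×micro: 0 ⇒ (c0=3, c1=5, c2=0)
macro 8: S0 reads c1=5 → after 1×micro: 3; S1 reads c0=3 → after 1×micro: 5; S2 reads c0=3 → after 1×micro: 1 ⇒ (c0=3, c1=5, c2=1)
macro 9: S0 reads c1=5 → after 1×micro: 3; S1 reads c0=3 → after 1×micro: 5; S2 reads c0=3 → after 1×micro: 0 ⇒ (c0=3, c1=5, c2=0)
macro 10: S0 reads c1=5 → after 1×micro: 3; S1 reads c0=3 → after 1×micro: 5; S2 reads c0=3 → after 1×micro: 1 ⇒ (c0=3, c1=5, c2=1)

c1 at macro-step 6 = 5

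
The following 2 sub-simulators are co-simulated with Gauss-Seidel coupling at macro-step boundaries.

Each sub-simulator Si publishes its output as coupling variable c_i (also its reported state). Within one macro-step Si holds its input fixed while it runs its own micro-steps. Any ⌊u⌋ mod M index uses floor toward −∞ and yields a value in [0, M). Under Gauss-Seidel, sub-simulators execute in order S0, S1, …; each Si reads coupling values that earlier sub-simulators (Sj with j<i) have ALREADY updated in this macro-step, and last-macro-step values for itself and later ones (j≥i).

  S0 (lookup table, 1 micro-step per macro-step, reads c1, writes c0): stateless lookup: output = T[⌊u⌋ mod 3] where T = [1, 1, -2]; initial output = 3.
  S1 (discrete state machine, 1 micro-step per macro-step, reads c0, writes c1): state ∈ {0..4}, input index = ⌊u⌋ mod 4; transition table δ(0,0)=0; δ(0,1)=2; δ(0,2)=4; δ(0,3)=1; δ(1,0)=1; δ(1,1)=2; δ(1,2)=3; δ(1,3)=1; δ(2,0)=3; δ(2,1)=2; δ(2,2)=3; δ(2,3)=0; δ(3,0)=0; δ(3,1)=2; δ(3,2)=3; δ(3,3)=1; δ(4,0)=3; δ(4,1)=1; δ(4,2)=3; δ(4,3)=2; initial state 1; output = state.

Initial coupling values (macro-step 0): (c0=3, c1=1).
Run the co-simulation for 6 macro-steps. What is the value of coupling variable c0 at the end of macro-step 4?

c0 at macro-step 4 = -2

macro 1: S0 reads c1=1 → after 1×micro: 1; S1 reads c0=1 → after 1×micro: 2 ⇒ (c0=1, c1=2)
macro 2: S0 reads c1=2 → after 1×micro: -2; S1 reads c0=-2 → after 1×micro: 3 ⇒ (c0=-2, c1=3)
macro 3: S0 reads c1=3 → after 1×micro: 1; S1 reads c0=1 → after 1×micro: 2 ⇒ (c0=1, c1=2)
macro 4: S0 reads c1=2 → after 1×micro: -2; S1 reads c0=-2 → after 1×micro: 3 ⇒ (c0=-2, c1=3)
macro 5: S0 reads c1=3 → after 1×micro: 1; S1 reads c0=1 → after 1×micro: 2 ⇒ (c0=1, c1=2)
macro 6: S0 reads c1=2 → after 1×micro: -2; S1 reads c0=-2 → after 1×micro: 3 ⇒ (c0=-2, c1=3)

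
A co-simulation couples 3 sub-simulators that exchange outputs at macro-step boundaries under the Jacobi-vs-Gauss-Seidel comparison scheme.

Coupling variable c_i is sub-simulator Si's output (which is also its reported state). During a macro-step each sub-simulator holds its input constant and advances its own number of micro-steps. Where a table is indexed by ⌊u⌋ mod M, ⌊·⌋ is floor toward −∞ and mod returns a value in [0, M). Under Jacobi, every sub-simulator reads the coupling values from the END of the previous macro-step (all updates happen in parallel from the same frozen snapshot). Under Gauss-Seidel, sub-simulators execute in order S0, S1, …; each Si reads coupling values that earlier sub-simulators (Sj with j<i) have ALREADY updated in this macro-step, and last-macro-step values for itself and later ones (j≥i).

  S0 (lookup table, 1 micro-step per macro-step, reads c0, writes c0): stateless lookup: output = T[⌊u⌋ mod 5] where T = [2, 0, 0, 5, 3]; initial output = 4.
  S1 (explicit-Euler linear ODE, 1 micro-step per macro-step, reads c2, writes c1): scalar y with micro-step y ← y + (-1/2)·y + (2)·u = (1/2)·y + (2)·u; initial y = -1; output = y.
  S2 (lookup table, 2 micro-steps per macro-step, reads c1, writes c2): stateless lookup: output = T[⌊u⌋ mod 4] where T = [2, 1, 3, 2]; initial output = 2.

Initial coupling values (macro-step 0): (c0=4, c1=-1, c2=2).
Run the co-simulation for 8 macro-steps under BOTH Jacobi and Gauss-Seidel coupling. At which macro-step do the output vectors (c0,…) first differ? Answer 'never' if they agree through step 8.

[Jacobi] macro 1: S0 reads c0=4 → after 1×micro: 3; S1 reads c2=2 → after 1×micro: 7/2; S2 reads c1=-1 → after 2×micro: 2 ⇒ (c0=3, c1=7/2, c2=2)
[Jacobi] macro 2: S0 reads c0=3 → after 1×micro: 5; S1 reads c2=2 → after 1×micro: 23/4; S2 reads c1=7/2 → after 2×micro: 2 ⇒ (c0=5, c1=23/4, c2=2)
[Jacobi] macro 3: S0 reads c0=5 → after 1×micro: 2; S1 reads c2=2 → after 1×micro: 55/8; S2 reads c1=23/4 → after 2×micro: 1 ⇒ (c0=2, c1=55/8, c2=1)
[Jacobi] macro 4: S0 reads c0=2 → after 1×micro: 0; S1 reads c2=1 → after 1×micro: 87/16; S2 reads c1=55/8 → after 2×micro: 3 ⇒ (c0=0, c1=87/16, c2=3)
[Jacobi] macro 5: S0 reads c0=0 → after 1×micro: 2; S1 reads c2=3 → after 1×micro: 279/32; S2 reads c1=87/16 → after 2×micro: 1 ⇒ (c0=2, c1=279/32, c2=1)
[Jacobi] macro 6: S0 reads c0=2 → after 1×micro: 0; S1 reads c2=1 → after 1×micro: 407/64; S2 reads c1=279/32 → after 2×micro: 2 ⇒ (c0=0, c1=407/64, c2=2)
[Jacobi] macro 7: S0 reads c0=0 → after 1×micro: 2; S1 reads c2=2 → after 1×micro: 919/128; S2 reads c1=407/64 → after 2×micro: 3 ⇒ (c0=2, c1=919/128, c2=3)
[Jacobi] macro 8: S0 reads c0=2 → after 1×micro: 0; S1 reads c2=3 → after 1×micro: 2455/256; S2 reads c1=919/128 → after 2×micro: 2 ⇒ (c0=0, c1=2455/256, c2=2)
[Gauss-Seidel] macro 1: S0 reads c0=4 → after 1×micro: 3; S1 reads c2=2 → after 1×micro: 7/2; S2 reads c1=7/2 → after 2×micro: 2 ⇒ (c0=3, c1=7/2, c2=2)
[Gauss-Seidel] macro 2: S0 reads c0=3 → after 1×micro: 5; S1 reads c2=2 → after 1×micro: 23/4; S2 reads c1=23/4 → after 2×micro: 1 ⇒ (c0=5, c1=23/4, c2=1)
[Gauss-Seidel] macro 3: S0 reads c0=5 → after 1×micro: 2; S1 reads c2=1 → after 1×micro: 39/8; S2 reads c1=39/8 → after 2×micro: 2 ⇒ (c0=2, c1=39/8, c2=2)
[Gauss-Seidel] macro 4: S0 reads c0=2 → after 1×micro: 0; S1 reads c2=2 → after 1×micro: 103/16; S2 reads c1=103/16 → after 2×micro: 3 ⇒ (c0=0, c1=103/16, c2=3)
[Gauss-Seidel] macro 5: S0 reads c0=0 → after 1×micro: 2; S1 reads c2=3 → after 1×micro: 295/32; S2 reads c1=295/32 → after 2×micro: 1 ⇒ (c0=2, c1=295/32, c2=1)
[Gauss-Seidel] macro 6: S0 reads c0=2 → after 1×micro: 0; S1 reads c2=1 → after 1×micro: 423/64; S2 reads c1=423/64 → after 2×micro: 3 ⇒ (c0=0, c1=423/64, c2=3)
[Gauss-Seidel] macro 7: S0 reads c0=0 → after 1×micro: 2; S1 reads c2=3 → after 1×micro: 1191/128; S2 reads c1=1191/128 → after 2×micro: 1 ⇒ (c0=2, c1=1191/128, c2=1)
[Gauss-Seidel] macro 8: S0 reads c0=2 → after 1×micro: 0; S1 reads c2=1 → after 1×micro: 1703/256; S2 reads c1=1703/256 → after 2×micro: 3 ⇒ (c0=0, c1=1703/256, c2=3)

first divergence at macro-step: 2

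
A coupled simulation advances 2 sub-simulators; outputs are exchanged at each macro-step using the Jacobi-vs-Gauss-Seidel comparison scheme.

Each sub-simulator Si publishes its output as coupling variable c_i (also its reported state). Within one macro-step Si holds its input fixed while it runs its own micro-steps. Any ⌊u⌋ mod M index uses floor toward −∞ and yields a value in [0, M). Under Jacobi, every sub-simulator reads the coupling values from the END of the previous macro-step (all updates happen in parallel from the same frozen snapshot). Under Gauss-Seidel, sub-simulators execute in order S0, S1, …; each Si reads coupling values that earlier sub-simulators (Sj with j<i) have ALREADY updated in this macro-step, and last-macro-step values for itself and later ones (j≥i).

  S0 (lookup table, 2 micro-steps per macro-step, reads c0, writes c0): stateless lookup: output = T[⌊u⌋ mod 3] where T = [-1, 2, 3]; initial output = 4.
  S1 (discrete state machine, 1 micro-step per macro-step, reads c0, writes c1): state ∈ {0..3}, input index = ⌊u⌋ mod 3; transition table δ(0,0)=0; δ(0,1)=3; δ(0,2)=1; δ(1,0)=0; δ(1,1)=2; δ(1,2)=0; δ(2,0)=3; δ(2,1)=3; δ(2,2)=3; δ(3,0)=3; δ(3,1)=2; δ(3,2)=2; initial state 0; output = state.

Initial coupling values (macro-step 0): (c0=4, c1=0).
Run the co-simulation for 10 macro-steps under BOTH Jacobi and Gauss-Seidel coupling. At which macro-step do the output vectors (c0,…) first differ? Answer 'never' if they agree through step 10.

[Jacobi] macro 1: S0 reads c0=4 → after 2×micro: 2; S1 reads c0=4 → after 1×micro: 3 ⇒ (c0=2, c1=3)
[Jacobi] macro 2: S0 reads c0=2 → after 2×micro: 3; S1 reads c0=2 → after 1×micro: 2 ⇒ (c0=3, c1=2)
[Jacobi] macro 3: S0 reads c0=3 → after 2×micro: -1; S1 reads c0=3 → after 1×micro: 3 ⇒ (c0=-1, c1=3)
[Jacobi] macro 4: S0 reads c0=-1 → after 2×micro: 3; S1 reads c0=-1 → after 1×micro: 2 ⇒ (c0=3, c1=2)
[Jacobi] macro 5: S0 reads c0=3 → after 2×micro: -1; S1 reads c0=3 → after 1×micro: 3 ⇒ (c0=-1, c1=3)
[Jacobi] macro 6: S0 reads c0=-1 → after 2×micro: 3; S1 reads c0=-1 → after 1×micro: 2 ⇒ (c0=3, c1=2)
[Jacobi] macro 7: S0 reads c0=3 → after 2×micro: -1; S1 reads c0=3 → after 1×micro: 3 ⇒ (c0=-1, c1=3)
[Jacobi] macro 8: S0 reads c0=-1 → after 2×micro: 3; S1 reads c0=-1 → after 1×micro: 2 ⇒ (c0=3, c1=2)
[Jacobi] macro 9: S0 reads c0=3 → after 2×micro: -1; S1 reads c0=3 → after 1×micro: 3 ⇒ (c0=-1, c1=3)
[Jacobi] macro 10: S0 reads c0=-1 → after 2×micro: 3; S1 reads c0=-1 → after 1×micro: 2 ⇒ (c0=3, c1=2)
[Gauss-Seidel] macro 1: S0 reads c0=4 → after 2×micro: 2; S1 reads c0=2 → after 1×micro: 1 ⇒ (c0=2, c1=1)
[Gauss-Seidel] macro 2: S0 reads c0=2 → after 2×micro: 3; S1 reads c0=3 → after 1×micro: 0 ⇒ (c0=3, c1=0)
[Gauss-Seidel] macro 3: S0 reads c0=3 → after 2×micro: -1; S1 reads c0=-1 → after 1×micro: 1 ⇒ (c0=-1, c1=1)
[Gauss-Seidel] macro 4: S0 reads c0=-1 → after 2×micro: 3; S1 reads c0=3 → after 1×micro: 0 ⇒ (c0=3, c1=0)
[Gauss-Seidel] macro 5: S0 reads c0=3 → after 2×micro: -1; S1 reads c0=-1 → after 1×micro: 1 ⇒ (c0=-1, c1=1)
[Gauss-Seidel] macro 6: S0 reads c0=-1 → after 2×micro: 3; S1 reads c0=3 → after 1×micro: 0 ⇒ (c0=3, c1=0)
[Gauss-Seidel] macro 7: S0 reads c0=3 → after 2×micro: -1; S1 reads c0=-1 → after 1×micro: 1 ⇒ (c0=-1, c1=1)
[Gauss-Seidel] macro 8: S0 reads c0=-1 → after 2×micro: 3; S1 reads c0=3 → after 1×micro: 0 ⇒ (c0=3, c1=0)
[Gauss-Seidel] macro 9: S0 reads c0=3 → after 2×micro: -1; S1 reads c0=-1 → after 1×micro: 1 ⇒ (c0=-1, c1=1)
[Gauss-Seidel] macro 10: S0 reads c0=-1 → after 2×micro: 3; S1 reads c0=3 → after 1×micro: 0 ⇒ (c0=3, c1=0)

first divergence at macro-step: 1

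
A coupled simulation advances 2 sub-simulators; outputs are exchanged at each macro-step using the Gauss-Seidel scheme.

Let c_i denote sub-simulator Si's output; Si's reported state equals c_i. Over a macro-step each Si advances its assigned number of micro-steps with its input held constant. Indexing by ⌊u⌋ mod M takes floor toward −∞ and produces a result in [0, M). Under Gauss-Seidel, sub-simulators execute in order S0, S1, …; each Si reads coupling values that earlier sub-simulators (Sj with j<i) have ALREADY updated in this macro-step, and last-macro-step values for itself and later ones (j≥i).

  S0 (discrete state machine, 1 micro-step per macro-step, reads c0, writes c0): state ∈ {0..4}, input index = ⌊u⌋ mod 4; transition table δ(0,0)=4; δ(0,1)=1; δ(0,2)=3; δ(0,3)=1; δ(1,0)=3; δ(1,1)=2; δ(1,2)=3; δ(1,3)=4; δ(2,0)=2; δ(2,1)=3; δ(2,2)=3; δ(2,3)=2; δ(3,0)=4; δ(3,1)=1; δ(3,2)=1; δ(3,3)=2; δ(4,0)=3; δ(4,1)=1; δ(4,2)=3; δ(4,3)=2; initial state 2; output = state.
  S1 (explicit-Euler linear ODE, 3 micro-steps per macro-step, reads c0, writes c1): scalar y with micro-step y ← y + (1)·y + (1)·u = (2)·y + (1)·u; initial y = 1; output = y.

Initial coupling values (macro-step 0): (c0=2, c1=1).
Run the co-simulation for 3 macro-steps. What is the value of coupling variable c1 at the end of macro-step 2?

c1 at macro-step 2 = 246

macro 1: S0 reads c0=2 → after 1×micro: 3; S1 reads c0=3 → after 3×micro: 29 ⇒ (c0=3, c1=29)
macro 2: S0 reads c0=3 → after 1×micro: 2; S1 reads c0=2 → after 3×micro: 246 ⇒ (c0=2, c1=246)
macro 3: S0 reads c0=2 → after 1×micro: 3; S1 reads c0=3 → after 3×micro: 1989 ⇒ (c0=3, c1=1989)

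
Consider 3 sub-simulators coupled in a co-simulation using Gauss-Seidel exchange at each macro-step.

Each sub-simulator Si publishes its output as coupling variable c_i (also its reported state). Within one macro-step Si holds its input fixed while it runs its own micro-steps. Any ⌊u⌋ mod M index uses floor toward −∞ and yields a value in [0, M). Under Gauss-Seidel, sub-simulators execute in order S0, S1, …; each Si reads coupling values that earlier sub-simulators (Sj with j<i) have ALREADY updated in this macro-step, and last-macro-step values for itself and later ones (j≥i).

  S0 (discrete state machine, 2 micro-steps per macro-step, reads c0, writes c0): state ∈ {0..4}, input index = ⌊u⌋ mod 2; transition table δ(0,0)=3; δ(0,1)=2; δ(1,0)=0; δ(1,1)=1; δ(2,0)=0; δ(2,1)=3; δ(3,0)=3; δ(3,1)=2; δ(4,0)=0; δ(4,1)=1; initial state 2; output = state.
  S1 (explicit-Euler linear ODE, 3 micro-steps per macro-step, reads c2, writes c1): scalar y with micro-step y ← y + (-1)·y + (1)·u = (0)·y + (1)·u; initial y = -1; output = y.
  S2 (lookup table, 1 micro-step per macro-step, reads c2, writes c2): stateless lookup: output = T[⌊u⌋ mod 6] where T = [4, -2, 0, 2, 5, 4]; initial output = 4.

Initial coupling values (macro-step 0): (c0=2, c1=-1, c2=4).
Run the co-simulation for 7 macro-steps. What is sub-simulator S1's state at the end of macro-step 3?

S1 state at macro-step 3 = 4

macro 1: S0 reads c0=2 → after 2×micro: 3; S1 reads c2=4 → after 3×micro: 4; S2 reads c2=4 → after 1×micro: 5 ⇒ (c0=3, c1=4, c2=5)
macro 2: S0 reads c0=3 → after 2×micro: 3; S1 reads c2=5 → after 3×micro: 5; S2 reads c2=5 → after 1×micro: 4 ⇒ (c0=3, c1=5, c2=4)
macro 3: S0 reads c0=3 → after 2×micro: 3; S1 reads c2=4 → after 3×micro: 4; S2 reads c2=4 → after 1×micro: 5 ⇒ (c0=3, c1=4, c2=5)
macro 4: S0 reads c0=3 → after 2×micro: 3; S1 reads c2=5 → after 3×micro: 5; S2 reads c2=5 → after 1×micro: 4 ⇒ (c0=3, c1=5, c2=4)
macro 5: S0 reads c0=3 → after 2×micro: 3; S1 reads c2=4 → after 3×micro: 4; S2 reads c2=4 → after 1×micro: 5 ⇒ (c0=3, c1=4, c2=5)
macro 6: S0 reads c0=3 → after 2×micro: 3; S1 reads c2=5 → after 3×micro: 5; S2 reads c2=5 → after 1×micro: 4 ⇒ (c0=3, c1=5, c2=4)
macro 7: S0 reads c0=3 → after 2×micro: 3; S1 reads c2=4 → after 3×micro: 4; S2 reads c2=4 → after 1×micro: 5 ⇒ (c0=3, c1=4, c2=5)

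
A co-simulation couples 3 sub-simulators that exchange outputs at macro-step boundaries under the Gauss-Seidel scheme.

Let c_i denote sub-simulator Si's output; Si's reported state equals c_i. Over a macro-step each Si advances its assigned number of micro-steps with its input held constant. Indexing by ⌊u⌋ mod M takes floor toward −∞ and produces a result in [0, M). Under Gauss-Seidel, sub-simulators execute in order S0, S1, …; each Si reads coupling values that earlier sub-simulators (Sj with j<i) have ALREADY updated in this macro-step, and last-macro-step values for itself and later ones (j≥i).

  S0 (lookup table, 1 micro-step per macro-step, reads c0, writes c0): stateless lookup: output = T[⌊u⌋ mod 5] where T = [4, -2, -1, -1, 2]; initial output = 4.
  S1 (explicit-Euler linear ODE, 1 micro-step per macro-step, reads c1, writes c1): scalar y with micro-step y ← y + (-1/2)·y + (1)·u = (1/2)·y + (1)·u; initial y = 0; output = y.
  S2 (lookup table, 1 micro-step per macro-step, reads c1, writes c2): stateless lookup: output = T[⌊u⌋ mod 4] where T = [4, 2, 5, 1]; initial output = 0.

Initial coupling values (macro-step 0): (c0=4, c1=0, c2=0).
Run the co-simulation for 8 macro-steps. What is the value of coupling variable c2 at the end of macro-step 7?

c2 at macro-step 7 = 4

macro 1: S0 reads c0=4 → after 1×micro: 2; S1 reads c1=0 → after 1×micro: 0; S2 reads c1=0 → after 1×micro: 4 ⇒ (c0=2, c1=0, c2=4)
macro 2: S0 reads c0=2 → after 1×micro: -1; S1 reads c1=0 → after 1×micro: 0; S2 reads c1=0 → after 1×micro: 4 ⇒ (c0=-1, c1=0, c2=4)
macro 3: S0 reads c0=-1 → after 1×micro: 2; S1 reads c1=0 → after 1×micro: 0; S2 reads c1=0 → after 1×micro: 4 ⇒ (c0=2, c1=0, c2=4)
macro 4: S0 reads c0=2 → after 1×micro: -1; S1 reads c1=0 → after 1×micro: 0; S2 reads c1=0 → after 1×micro: 4 ⇒ (c0=-1, c1=0, c2=4)
macro 5: S0 reads c0=-1 → after 1×micro: 2; S1 reads c1=0 → after 1×micro: 0; S2 reads c1=0 → after 1×micro: 4 ⇒ (c0=2, c1=0, c2=4)
macro 6: S0 reads c0=2 → after 1×micro: -1; S1 reads c1=0 → after 1×micro: 0; S2 reads c1=0 → after 1×micro: 4 ⇒ (c0=-1, c1=0, c2=4)
macro 7: S0 reads c0=-1 → after 1×micro: 2; S1 reads c1=0 → after 1×micro: 0; S2 reads c1=0 → after 1×micro: 4 ⇒ (c0=2, c1=0, c2=4)
macro 8: S0 reads c0=2 → after 1×micro: -1; S1 reads c1=0 → after 1×micro: 0; S2 reads c1=0 → after 1×micro: 4 ⇒ (c0=-1, c1=0, c2=4)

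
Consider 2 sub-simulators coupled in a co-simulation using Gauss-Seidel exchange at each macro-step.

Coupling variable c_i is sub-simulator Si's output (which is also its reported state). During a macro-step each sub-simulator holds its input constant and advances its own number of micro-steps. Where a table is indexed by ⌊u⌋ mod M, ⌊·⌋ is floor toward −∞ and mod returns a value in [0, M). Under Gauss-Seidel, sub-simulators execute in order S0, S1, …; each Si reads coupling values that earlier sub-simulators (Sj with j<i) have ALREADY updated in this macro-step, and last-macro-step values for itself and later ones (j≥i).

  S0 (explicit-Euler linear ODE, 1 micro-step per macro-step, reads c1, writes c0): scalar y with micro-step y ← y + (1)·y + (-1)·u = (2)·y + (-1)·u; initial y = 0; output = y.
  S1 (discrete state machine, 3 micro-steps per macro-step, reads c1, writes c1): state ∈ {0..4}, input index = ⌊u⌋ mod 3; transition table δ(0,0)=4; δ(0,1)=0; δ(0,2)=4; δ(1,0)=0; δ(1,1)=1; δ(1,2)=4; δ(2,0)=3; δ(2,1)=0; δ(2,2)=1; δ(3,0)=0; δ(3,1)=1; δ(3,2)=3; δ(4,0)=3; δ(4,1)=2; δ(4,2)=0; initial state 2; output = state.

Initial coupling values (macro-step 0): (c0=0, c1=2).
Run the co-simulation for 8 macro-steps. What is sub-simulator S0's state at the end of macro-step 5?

macro 1: S0 reads c1=2 → after 1×micro: -2; S1 reads c1=2 → after 3×micro: 0 ⇒ (c0=-2, c1=0)
macro 2: S0 reads c1=0 → after 1×micro: -4; S1 reads c1=0 → after 3×micro: 0 ⇒ (c0=-4, c1=0)
macro 3: S0 reads c1=0 → after 1×micro: -8; S1 reads c1=0 → after 3×micro: 0 ⇒ (c0=-8, c1=0)
macro 4: S0 reads c1=0 → after 1×micro: -16; S1 reads c1=0 → after 3×micro: 0 ⇒ (c0=-16, c1=0)
macro 5: S0 reads c1=0 → after 1×micro: -32; S1 reads c1=0 → after 3×micro: 0 ⇒ (c0=-32, c1=0)
macro 6: S0 reads c1=0 → after 1×micro: -64; S1 reads c1=0 → after 3×micro: 0 ⇒ (c0=-64, c1=0)
macro 7: S0 reads c1=0 → after 1×micro: -128; S1 reads c1=0 → after 3×micro: 0 ⇒ (c0=-128, c1=0)
macro 8: S0 reads c1=0 → after 1×micro: -256; S1 reads c1=0 → after 3×micro: 0 ⇒ (c0=-256, c1=0)

S0 state at macro-step 5 = -32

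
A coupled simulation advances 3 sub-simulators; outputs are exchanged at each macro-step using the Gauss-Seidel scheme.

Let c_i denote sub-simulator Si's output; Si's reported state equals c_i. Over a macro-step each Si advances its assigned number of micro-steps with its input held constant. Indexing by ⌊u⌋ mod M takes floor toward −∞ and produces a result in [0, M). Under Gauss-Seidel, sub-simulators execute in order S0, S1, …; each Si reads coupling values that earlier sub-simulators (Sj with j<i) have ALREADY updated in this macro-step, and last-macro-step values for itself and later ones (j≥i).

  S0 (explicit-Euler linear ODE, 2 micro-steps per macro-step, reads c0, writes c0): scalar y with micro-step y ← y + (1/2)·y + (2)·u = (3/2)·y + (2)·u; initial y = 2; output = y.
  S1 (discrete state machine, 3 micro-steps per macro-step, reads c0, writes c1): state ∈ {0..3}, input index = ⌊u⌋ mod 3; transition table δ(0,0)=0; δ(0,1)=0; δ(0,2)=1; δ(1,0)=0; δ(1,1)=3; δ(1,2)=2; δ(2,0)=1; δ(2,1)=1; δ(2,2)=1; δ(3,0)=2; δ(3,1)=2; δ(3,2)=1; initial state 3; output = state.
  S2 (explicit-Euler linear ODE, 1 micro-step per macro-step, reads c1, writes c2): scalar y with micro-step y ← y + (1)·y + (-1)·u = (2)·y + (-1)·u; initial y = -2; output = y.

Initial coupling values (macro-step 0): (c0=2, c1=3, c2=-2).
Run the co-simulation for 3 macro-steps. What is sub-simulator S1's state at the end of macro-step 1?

macro 1: S0 reads c0=2 → after 2×micro: 29/2; S1 reads c0=29/2 → after 3×micro: 1; S2 reads c1=1 → after 1×micro: -5 ⇒ (c0=29/2, c1=1, c2=-5)
macro 2: S0 reads c0=29/2 → after 2×micro: 841/8; S1 reads c0=841/8 → after 3×micro: 0; S2 reads c1=0 → after 1×micro: -10 ⇒ (c0=841/8, c1=0, c2=-10)
macro 3: S0 reads c0=841/8 → after 2×micro: 24389/32; S1 reads c0=24389/32 → after 3×micro: 0; S2 reads c1=0 → after 1×micro: -20 ⇒ (c0=24389/32, c1=0, c2=-20)

S1 state at macro-step 1 = 1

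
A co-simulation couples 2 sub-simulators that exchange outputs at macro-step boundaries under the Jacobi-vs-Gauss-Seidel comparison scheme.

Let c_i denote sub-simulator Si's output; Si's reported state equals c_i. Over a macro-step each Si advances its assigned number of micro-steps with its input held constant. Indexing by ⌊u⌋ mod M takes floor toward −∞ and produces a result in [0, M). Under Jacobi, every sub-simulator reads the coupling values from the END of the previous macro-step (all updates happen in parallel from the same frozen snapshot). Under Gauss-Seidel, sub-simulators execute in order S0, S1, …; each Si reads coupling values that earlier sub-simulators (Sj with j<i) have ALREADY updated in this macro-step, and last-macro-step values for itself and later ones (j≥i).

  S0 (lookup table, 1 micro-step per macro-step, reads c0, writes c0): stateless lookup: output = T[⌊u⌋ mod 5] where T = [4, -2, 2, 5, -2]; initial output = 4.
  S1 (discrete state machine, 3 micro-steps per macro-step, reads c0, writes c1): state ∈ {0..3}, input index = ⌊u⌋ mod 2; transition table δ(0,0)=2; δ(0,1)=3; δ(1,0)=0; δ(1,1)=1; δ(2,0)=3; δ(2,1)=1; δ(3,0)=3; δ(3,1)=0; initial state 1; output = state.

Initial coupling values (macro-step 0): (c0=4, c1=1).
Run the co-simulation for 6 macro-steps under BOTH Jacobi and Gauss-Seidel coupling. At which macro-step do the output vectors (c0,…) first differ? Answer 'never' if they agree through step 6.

[Jacobi] macro 1: S0 reads c0=4 → after 1×micro: -2; S1 reads c0=4 → after 3×micro: 3 ⇒ (c0=-2, c1=3)
[Jacobi] macro 2: S0 reads c0=-2 → after 1×micro: 5; S1 reads c0=-2 → after 3×micro: 3 ⇒ (c0=5, c1=3)
[Jacobi] macro 3: S0 reads c0=5 → after 1×micro: 4; S1 reads c0=5 → after 3×micro: 0 ⇒ (c0=4, c1=0)
[Jacobi] macro 4: S0 reads c0=4 → after 1×micro: -2; S1 reads c0=4 → after 3×micro: 3 ⇒ (c0=-2, c1=3)
[Jacobi] macro 5: S0 reads c0=-2 → after 1×micro: 5; S1 reads c0=-2 → after 3×micro: 3 ⇒ (c0=5, c1=3)
[Jacobi] macro 6: S0 reads c0=5 → after 1×micro: 4; S1 reads c0=5 → after 3×micro: 0 ⇒ (c0=4, c1=0)
[Gauss-Seidel] macro 1: S0 reads c0=4 → after 1×micro: -2; S1 reads c0=-2 → after 3×micro: 3 ⇒ (c0=-2, c1=3)
[Gauss-Seidel] macro 2: S0 reads c0=-2 → after 1×micro: 5; S1 reads c0=5 → after 3×micro: 0 ⇒ (c0=5, c1=0)
[Gauss-Seidel] macro 3: S0 reads c0=5 → after 1×micro: 4; S1 reads c0=4 → after 3×micro: 3 ⇒ (c0=4, c1=3)
[Gauss-Seidel] macro 4: S0 reads c0=4 → after 1×micro: -2; S1 reads c0=-2 → after 3×micro: 3 ⇒ (c0=-2, c1=3)
[Gauss-Seidel] macro 5: S0 reads c0=-2 → after 1×micro: 5; S1 reads c0=5 → after 3×micro: 0 ⇒ (c0=5, c1=0)
[Gauss-Seidel] macro 6: S0 reads c0=5 → after 1×micro: 4; S1 reads c0=4 → after 3×micro: 3 ⇒ (c0=4, c1=3)

first divergence at macro-step: 2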